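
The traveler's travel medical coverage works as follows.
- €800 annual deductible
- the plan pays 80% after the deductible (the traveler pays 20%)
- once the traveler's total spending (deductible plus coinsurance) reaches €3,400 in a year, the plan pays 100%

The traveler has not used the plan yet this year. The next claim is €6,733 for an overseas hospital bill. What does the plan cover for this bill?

Nothing has been paid toward the €800 deductible, so the first €800 of this charge is applied there.
The remaining €5,933 (= €6,733 − €800) moves to coinsurance.
Traveler's 20% share of €5,933 is €1,186.60.
That puts the traveler's cost at €800 + €1,186.60 = €1,986.60 before any cap.
Cumulative spending €0 + €1,986.60 = €1,986.60 stays under the €3,400 maximum.
The plan picks up €6,733 − €1,986.60 = €4,746.40.

€4,746.40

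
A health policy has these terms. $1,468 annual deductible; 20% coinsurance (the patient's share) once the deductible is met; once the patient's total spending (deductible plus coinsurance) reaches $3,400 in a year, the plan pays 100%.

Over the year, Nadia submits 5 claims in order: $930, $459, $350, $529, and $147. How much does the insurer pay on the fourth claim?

$423.20

Claim 1 ($930): fully absorbed by the deductible. Patient pays $930; OOP now $930. Insurer: $930 − $930 = $0.
Claim 2 ($459): entire amount goes to the deductible. Patient pays $459; OOP now $1,389. Plan pays $459 − $459 = $0.
Claim 3 ($350): $79 to deductible, leaving $271; coinsurance $271 × 20% = $54.20. Cost to patient: $133.20. OOP to date $1,522.20. Plan pays $350 − $133.20 = $216.80.
Claim 4 ($529): 20% coinsurance on $529 = $105.80. Patient owes $105.80 (running OOP $1,628). Insurer: $529 − $105.80 = $423.20.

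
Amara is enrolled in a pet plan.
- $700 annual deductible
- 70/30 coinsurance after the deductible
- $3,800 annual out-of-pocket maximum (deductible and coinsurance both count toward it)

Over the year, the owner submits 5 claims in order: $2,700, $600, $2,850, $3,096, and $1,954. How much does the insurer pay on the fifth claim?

Claim 1 ($2,700): $700 to deductible, leaving $2,000; coinsurance $2,000 × 30% = $600. Cost to owner: $1,300. OOP to date $1,300. Plan pays $2,700 − $1,300 = $1,400.
Claim 2 ($600): 30% coinsurance on $600 = $180. Owner pays $180; OOP now $1,480. Insurer: $600 − $180 = $420.
Claim 3 ($2,850): deductible already satisfied, so owner's share is 30% × $2,850 = $855. Cost to owner: $855. OOP to date $2,335. Plan pays $2,850 − $855 = $1,995.
Claim 4 ($3,096): 30% coinsurance on $3,096 = $928.80. Owner pays $928.80; OOP now $3,263.80. Insurer: $3,096 − $928.80 = $2,167.20.
Claim 5 ($1,954): deductible already satisfied, so owner's share is 30% × $1,954 = $586.20. OOP would hit $3,850 > $3,800, so the cap limits the owner to $3,800 − $3,263.80 = $536.20. Plan pays $1,954 − $536.20 = $1,417.80.

$1,417.80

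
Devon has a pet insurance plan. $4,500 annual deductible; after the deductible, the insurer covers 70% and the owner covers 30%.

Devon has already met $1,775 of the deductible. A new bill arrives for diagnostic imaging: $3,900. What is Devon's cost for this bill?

Deductible still to meet: $4,500 − $1,775 = $2,725.
After the $2,725 deductible portion, $3,900 − $2,725 = $1,175 is subject to coinsurance.
Coinsurance: $1,175 × 30% = $352.50.
That puts the owner's cost at $2,725 + $352.50 = $3,077.50.

$3,077.50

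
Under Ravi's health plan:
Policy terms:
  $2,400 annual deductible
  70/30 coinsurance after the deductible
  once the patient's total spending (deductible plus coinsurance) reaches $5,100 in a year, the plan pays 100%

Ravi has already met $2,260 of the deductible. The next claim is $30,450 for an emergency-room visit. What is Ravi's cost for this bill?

$2,840

Remaining deductible: $2,400 − $2,260 = $140.
After the $140 deductible portion, $30,450 − $140 = $30,310 is subject to coinsurance.
Coinsurance: $30,310 × 30% = $9,093.
So the patient owes $140 + $9,093 = $9,233 before any cap.
Adding $9,233 to the $2,260 already spent would give $11,493, which exceeds the $5,100 cap; the patient pays just $5,100 − $2,260 = $2,840.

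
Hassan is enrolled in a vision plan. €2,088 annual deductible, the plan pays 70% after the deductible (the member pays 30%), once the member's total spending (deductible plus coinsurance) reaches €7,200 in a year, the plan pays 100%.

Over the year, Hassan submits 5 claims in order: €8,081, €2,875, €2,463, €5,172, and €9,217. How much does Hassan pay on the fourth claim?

€1,551.60

Claim 1 (€8,081): deductible takes €2,088, €5,993 remains; 30% of €5,993 = €1,797.90. Cost to member: €3,885.90. OOP to date €3,885.90.
Claim 2 (€2,875): 30% coinsurance on €2,875 = €862.50. Member pays €862.50; OOP now €4,748.40.
Claim 3 (€2,463): 30% coinsurance on €2,463 = €738.90. Member pays €738.90; OOP now €5,487.30.
Claim 4 (€5,172): deductible met; 30% of €5,172 = €1,551.60. Cost to member: €1,551.60. OOP to date €7,038.90.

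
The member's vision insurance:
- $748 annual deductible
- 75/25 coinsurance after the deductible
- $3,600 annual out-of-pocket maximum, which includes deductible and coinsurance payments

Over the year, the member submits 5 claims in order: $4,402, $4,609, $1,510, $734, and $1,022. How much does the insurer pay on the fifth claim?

$796.75

Bill 1, $4,402: deductible takes $748, $3,654 remains; 25% of $3,654 = $913.50. Member owes $1,661.50 (running OOP $1,661.50). Plan pays $4,402 − $1,661.50 = $2,740.50.
Bill 2, $4,609: deductible already satisfied, so member's share is 25% × $4,609 = $1,152.25. Cost to member: $1,152.25. OOP to date $2,813.75. Plan pays $4,609 − $1,152.25 = $3,456.75.
Bill 3, $1,510: deductible already satisfied, so member's share is 25% × $1,510 = $377.50. Cost to member: $377.50. OOP to date $3,191.25. Insurer: $1,510 − $377.50 = $1,132.50.
Bill 4, $734: deductible already satisfied, so member's share is 25% × $734 = $183.50. Cost to member: $183.50. OOP to date $3,374.75. Plan pays $734 − $183.50 = $550.50.
Bill 5, $1,022: deductible met; 25% of $1,022 = $255.50. Adding that to $3,374.75 gives $3,630.25, past the $3,600 cap; member pays only $3,600 − $3,374.75 = $225.25. Insurer: $1,022 − $225.25 = $796.75.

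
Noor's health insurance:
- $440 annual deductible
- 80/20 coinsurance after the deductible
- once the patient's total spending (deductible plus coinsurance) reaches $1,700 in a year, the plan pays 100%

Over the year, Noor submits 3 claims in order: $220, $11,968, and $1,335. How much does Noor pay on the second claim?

Claim 1 ($220): entire amount goes to the deductible. Cost to patient: $220. OOP to date $220.
Claim 2 ($11,968): deductible takes $220, $11,748 remains; coinsurance $11,748 × 20% = $2,349.60. Deductible plus coinsurance: $220 + $2,349.60 = $2,569.60. Adding that to $220 gives $2,789.60, past the $1,700 cap; patient pays only $1,700 − $220 = $1,480.

$1,480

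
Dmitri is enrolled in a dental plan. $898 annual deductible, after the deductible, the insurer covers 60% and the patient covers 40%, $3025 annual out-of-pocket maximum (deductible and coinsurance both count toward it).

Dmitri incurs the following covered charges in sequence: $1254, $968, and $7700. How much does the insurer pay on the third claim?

Bill 1, $1254: deductible takes $898, $356 remains; 40% of $356 = $142.40. Cost to patient: $1040.40. OOP to date $1040.40. Insurer: $1254 − $1040.40 = $213.60.
Bill 2, $968: 40% coinsurance on $968 = $387.20. Patient pays $387.20; OOP now $1427.60. Insurer: $968 − $387.20 = $580.80.
Bill 3, $7700: deductible met; 40% of $7700 = $3080. OOP would hit $4507.60 > $3025, so the cap limits the patient to $3025 − $1427.60 = $1597.40. Insurer: $7700 − $1597.40 = $6102.60.

$6102.60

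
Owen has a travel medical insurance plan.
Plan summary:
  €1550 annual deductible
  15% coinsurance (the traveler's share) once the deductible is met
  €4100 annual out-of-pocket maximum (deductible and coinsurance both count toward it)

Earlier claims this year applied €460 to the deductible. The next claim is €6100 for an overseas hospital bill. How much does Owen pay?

€1841.50

Remaining deductible: €1550 − €460 = €1090.
After the €1090 deductible portion, €6100 − €1090 = €5010 is subject to coinsurance.
15% of €5010 = €751.50 falls to the traveler.
Traveler responsibility before any cap: €1090 + €751.50 = €1841.50.
Year-to-date out-of-pocket becomes €460 + €1841.50 = €2301.50, still under the €4100 maximum, so no cap applies.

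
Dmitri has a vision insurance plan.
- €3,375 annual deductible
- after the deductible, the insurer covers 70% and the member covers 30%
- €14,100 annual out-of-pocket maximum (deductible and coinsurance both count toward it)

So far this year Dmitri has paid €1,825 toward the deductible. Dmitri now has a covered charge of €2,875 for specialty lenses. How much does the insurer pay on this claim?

€927.50

€1,825 of the €3,375 deductible is already met, leaving €1,550.
That leaves €2,875 − €1,550 = €1,325 for coinsurance.
Coinsurance: €1,325 × 30% = €397.50.
So the member owes €1,550 + €397.50 = €1,947.50 before any cap.
Cumulative spending €1,825 + €1,947.50 = €3,772.50 stays under the €14,100 maximum.
Insurer pays the balance: €2,875 − €1,947.50 = €927.50.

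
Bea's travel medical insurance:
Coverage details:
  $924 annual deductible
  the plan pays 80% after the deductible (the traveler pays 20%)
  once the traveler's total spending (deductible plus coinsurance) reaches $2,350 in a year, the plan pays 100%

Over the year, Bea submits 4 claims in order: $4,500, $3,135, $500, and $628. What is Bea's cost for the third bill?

$83.80

Claim 1 — $4,500: $924 to deductible, leaving $3,576; traveler's 20% is $715.20. Traveler owes $1,639.20 (running OOP $1,639.20).
Claim 2 — $3,135: 20% coinsurance on $3,135 = $627. Traveler pays $627; OOP now $2,266.20.
Claim 3 — $500: 20% coinsurance on $500 = $100. OOP would hit $2,366.20 > $2,350, so the cap limits the traveler to $2,350 − $2,266.20 = $83.80.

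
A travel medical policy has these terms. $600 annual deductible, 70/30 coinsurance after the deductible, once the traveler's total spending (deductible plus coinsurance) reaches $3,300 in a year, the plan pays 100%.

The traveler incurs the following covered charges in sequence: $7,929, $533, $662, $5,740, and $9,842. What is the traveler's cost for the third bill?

$198.60

Claim 1 — $7,929: $600 to deductible, leaving $7,329; traveler's 30% is $2,198.70. Cost to traveler: $2,798.70. OOP to date $2,798.70.
Claim 2 — $533: deductible already satisfied, so traveler's share is 30% × $533 = $159.90. Traveler owes $159.90 (running OOP $2,958.60).
Claim 3 — $662: deductible already satisfied, so traveler's share is 30% × $662 = $198.60. Traveler pays $198.60; OOP now $3,157.20.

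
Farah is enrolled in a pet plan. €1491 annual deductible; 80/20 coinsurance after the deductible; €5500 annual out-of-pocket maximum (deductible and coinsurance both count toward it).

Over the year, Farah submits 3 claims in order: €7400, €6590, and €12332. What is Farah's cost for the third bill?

Bill 1, €7400: deductible takes €1491, €5909 remains; coinsurance €5909 × 20% = €1181.80. Owner pays €2672.80; OOP now €2672.80.
Bill 2, €6590: deductible already satisfied, so owner's share is 20% × €6590 = €1318. Cost to owner: €1318. OOP to date €3990.80.
Bill 3, €12332: deductible already satisfied, so owner's share is 20% × €12332 = €2466.40. Adding that to €3990.80 gives €6457.20, past the €5500 cap; owner pays only €5500 − €3990.80 = €1509.20.

€1509.20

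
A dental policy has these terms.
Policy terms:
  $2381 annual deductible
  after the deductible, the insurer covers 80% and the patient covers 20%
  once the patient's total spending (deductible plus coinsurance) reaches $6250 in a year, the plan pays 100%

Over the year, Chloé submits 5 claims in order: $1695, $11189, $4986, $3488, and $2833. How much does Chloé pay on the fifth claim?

Claim 1 ($1695): fully absorbed by the deductible. Patient pays $1695; OOP now $1695.
Claim 2 ($11189): $686 finishes the deductible; $10503 goes to coinsurance; 20% of $10503 = $2100.60. Patient owes $2786.60 (running OOP $4481.60).
Claim 3 ($4986): deductible met; 20% of $4986 = $997.20. Cost to patient: $997.20. OOP to date $5478.80.
Claim 4 ($3488): 20% coinsurance on $3488 = $697.60. Cost to patient: $697.60. OOP to date $6176.40.
Claim 5 ($2833): deductible already satisfied, so patient's share is 20% × $2833 = $566.60. That would push OOP to $6743, over the $6250 cap, so patient pays $6250 − $6176.40 = $73.60.

$73.60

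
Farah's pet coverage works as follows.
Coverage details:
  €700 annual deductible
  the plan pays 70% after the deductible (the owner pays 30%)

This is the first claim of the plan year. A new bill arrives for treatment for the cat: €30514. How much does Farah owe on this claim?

€9644.20

Deductible not yet touched, so the first €700 of the bill goes to the deductible.
That leaves €30514 − €700 = €29814 for coinsurance.
30% of €29814 = €8944.20 falls to the owner.
That puts the owner's cost at €700 + €8944.20 = €9644.20.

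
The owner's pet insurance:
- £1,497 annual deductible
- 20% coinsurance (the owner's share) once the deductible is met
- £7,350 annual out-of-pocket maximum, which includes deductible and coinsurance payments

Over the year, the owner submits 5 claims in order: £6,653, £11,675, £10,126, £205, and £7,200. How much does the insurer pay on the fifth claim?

£6,779.40

#1 (£6,653): £1,497 finishes the deductible; £5,156 goes to coinsurance; 20% of £5,156 = £1,031.20. Cost to owner: £2,528.20. OOP to date £2,528.20. Plan pays £6,653 − £2,528.20 = £4,124.80.
#2 (£11,675): deductible already satisfied, so owner's share is 20% × £11,675 = £2,335. Owner pays £2,335; OOP now £4,863.20. Plan pays £11,675 − £2,335 = £9,340.
#3 (£10,126): 20% coinsurance on £10,126 = £2,025.20. Cost to owner: £2,025.20. OOP to date £6,888.40. Insurer: £10,126 − £2,025.20 = £8,100.80.
#4 (£205): deductible met; 20% of £205 = £41. Owner owes £41 (running OOP £6,929.40). Insurer: £205 − £41 = £164.
#5 (£7,200): deductible met; 20% of £7,200 = £1,440. OOP would hit £8,369.40 > £7,350, so the cap limits the owner to £7,350 − £6,929.40 = £420.60. Insurer: £7,200 − £420.60 = £6,779.40.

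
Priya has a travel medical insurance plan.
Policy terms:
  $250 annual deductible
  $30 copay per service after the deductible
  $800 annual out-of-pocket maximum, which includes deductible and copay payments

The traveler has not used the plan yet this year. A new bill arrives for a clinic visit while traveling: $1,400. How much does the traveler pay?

$280

Nothing has been paid toward the $250 deductible, so the first $250 of this charge is applied there.
The remaining $1,150 (= $1,400 − $250) moves to the copay.
Copay on this service: $30.
So the traveler owes $250 + $30 = $280 before any cap.
Total out-of-pocket so far would be $0 + $280 = $280, below the $800 cap — no reduction.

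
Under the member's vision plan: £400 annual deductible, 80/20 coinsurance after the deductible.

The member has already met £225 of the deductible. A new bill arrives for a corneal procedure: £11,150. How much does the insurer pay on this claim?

Deductible still to meet: £400 − £225 = £175.
The remaining £10,975 (= £11,150 − £175) moves to coinsurance.
20% of £10,975 = £2,195 falls to the member.
So the member owes £175 + £2,195 = £2,370.
The plan picks up £11,150 − £2,370 = £8,780.

£8,780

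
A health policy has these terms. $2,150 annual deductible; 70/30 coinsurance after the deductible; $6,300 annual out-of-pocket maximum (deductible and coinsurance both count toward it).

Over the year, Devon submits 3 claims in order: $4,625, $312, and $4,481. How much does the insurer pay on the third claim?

$3,136.70

Claim 1 ($4,625): $2,150 to deductible, leaving $2,475; patient's 30% is $742.50. Cost to patient: $2,892.50. OOP to date $2,892.50. Plan pays $4,625 − $2,892.50 = $1,732.50.
Claim 2 ($312): deductible already satisfied, so patient's share is 30% × $312 = $93.60. Cost to patient: $93.60. OOP to date $2,986.10. Insurer: $312 − $93.60 = $218.40.
Claim 3 ($4,481): deductible already satisfied, so patient's share is 30% × $4,481 = $1,344.30. Patient owes $1,344.30 (running OOP $4,330.40). Plan pays $4,481 − $1,344.30 = $3,136.70.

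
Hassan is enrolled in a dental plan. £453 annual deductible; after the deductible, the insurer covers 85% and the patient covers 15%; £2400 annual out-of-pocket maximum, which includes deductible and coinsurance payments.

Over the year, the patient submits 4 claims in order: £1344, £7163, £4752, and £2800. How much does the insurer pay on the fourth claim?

£2773.90

#1 (£1344): deductible takes £453, £891 remains; 15% of £891 = £133.65. Patient pays £586.65; OOP now £586.65. Insurer: £1344 − £586.65 = £757.35.
#2 (£7163): deductible already satisfied, so patient's share is 15% × £7163 = £1074.45. Cost to patient: £1074.45. OOP to date £1661.10. Plan pays £7163 − £1074.45 = £6088.55.
#3 (£4752): deductible already satisfied, so patient's share is 15% × £4752 = £712.80. Cost to patient: £712.80. OOP to date £2373.90. Insurer: £4752 − £712.80 = £4039.20.
#4 (£2800): 15% coinsurance on £2800 = £420. Adding that to £2373.90 gives £2793.90, past the £2400 cap; patient pays only £2400 − £2373.90 = £26.10. Insurer: £2800 − £26.10 = £2773.90.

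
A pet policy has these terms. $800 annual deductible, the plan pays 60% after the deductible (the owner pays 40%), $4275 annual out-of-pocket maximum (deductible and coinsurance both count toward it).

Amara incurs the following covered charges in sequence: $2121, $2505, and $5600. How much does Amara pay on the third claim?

$1944.60

Claim 1 — $2121: deductible takes $800, $1321 remains; owner's 40% is $528.40. Owner pays $1328.40; OOP now $1328.40.
Claim 2 — $2505: 40% coinsurance on $2505 = $1002. Cost to owner: $1002. OOP to date $2330.40.
Claim 3 — $5600: deductible met; 40% of $5600 = $2240. OOP would hit $4570.40 > $4275, so the cap limits the owner to $4275 − $2330.40 = $1944.60.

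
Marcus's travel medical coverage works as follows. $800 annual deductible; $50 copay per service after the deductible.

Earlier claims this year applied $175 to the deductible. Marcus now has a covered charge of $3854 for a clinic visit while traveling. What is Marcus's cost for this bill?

$675

$175 of the $800 deductible is already met, leaving $625.
The remaining $3229 (= $3854 − $625) moves to the copay.
Copay on this service: $50.
That puts the traveler's cost at $625 + $50 = $675.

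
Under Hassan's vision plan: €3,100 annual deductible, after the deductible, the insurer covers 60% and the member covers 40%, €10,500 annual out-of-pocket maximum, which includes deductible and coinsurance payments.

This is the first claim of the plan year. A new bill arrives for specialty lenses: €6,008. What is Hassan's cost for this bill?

€4,263.20

Deductible not yet touched, so the first €3,100 of the bill goes to the deductible.
That leaves €6,008 − €3,100 = €2,908 for coinsurance.
Member's 40% share of €2,908 is €1,163.20.
That puts the member's cost at €3,100 + €1,163.20 = €4,263.20 before any cap.
Year-to-date out-of-pocket becomes €0 + €4,263.20 = €4,263.20, still under the €10,500 maximum, so no cap applies.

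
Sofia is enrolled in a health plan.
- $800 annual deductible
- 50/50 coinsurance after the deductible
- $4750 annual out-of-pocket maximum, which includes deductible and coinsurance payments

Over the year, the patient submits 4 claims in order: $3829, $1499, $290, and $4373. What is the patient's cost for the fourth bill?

Bill 1, $3829: $800 to deductible, leaving $3029; 50% of $3029 = $1514.50. Patient pays $2314.50; OOP now $2314.50.
Bill 2, $1499: deductible met; 50% of $1499 = $749.50. Patient owes $749.50 (running OOP $3064).
Bill 3, $290: 50% coinsurance on $290 = $145. Cost to patient: $145. OOP to date $3209.
Bill 4, $4373: 50% coinsurance on $4373 = $2186.50. That would push OOP to $5395.50, over the $4750 cap, so patient pays $4750 − $3209 = $1541.

$1541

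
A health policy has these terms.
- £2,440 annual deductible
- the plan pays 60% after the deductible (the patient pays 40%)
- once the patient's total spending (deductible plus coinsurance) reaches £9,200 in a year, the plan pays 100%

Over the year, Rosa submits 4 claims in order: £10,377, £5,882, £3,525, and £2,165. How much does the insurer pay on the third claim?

£2,292.60

#1 (£10,377): deductible takes £2,440, £7,937 remains; 40% of £7,937 = £3,174.80. Patient pays £5,614.80; OOP now £5,614.80. Insurer: £10,377 − £5,614.80 = £4,762.20.
#2 (£5,882): 40% coinsurance on £5,882 = £2,352.80. Patient owes £2,352.80 (running OOP £7,967.60). Insurer: £5,882 − £2,352.80 = £3,529.20.
#3 (£3,525): deductible met; 40% of £3,525 = £1,410. Adding that to £7,967.60 gives £9,377.60, past the £9,200 cap; patient pays only £9,200 − £7,967.60 = £1,232.40. Plan pays £3,525 − £1,232.40 = £2,292.60.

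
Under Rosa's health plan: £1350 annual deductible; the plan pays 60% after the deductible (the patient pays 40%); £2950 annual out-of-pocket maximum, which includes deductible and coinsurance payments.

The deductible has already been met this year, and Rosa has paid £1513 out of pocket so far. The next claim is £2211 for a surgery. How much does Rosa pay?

£884.40

With the deductible met, the entire £2211 is subject to coinsurance.
Coinsurance: £2211 × 40% = £884.40.
Year-to-date out-of-pocket becomes £1513 + £884.40 = £2397.40, still under the £2950 maximum, so no cap applies.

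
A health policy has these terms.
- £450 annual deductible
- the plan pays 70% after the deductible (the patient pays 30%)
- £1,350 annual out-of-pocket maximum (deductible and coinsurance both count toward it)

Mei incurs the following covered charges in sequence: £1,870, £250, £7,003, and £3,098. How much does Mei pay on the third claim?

£399

#1 (£1,870): £450 finishes the deductible; £1,420 goes to coinsurance; coinsurance £1,420 × 30% = £426. Patient owes £876 (running OOP £876).
#2 (£250): deductible met; 30% of £250 = £75. Patient owes £75 (running OOP £951).
#3 (£7,003): deductible met; 30% of £7,003 = £2,100.90. That would push OOP to £3,051.90, over the £1,350 cap, so patient pays £1,350 − £951 = £399.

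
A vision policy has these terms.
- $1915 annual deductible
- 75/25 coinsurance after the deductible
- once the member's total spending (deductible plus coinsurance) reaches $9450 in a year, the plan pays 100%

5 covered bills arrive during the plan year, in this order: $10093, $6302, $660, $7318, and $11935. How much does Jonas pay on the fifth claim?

#1 ($10093): deductible takes $1915, $8178 remains; 25% of $8178 = $2044.50. Cost to member: $3959.50. OOP to date $3959.50.
#2 ($6302): deductible met; 25% of $6302 = $1575.50. Cost to member: $1575.50. OOP to date $5535.
#3 ($660): deductible already satisfied, so member's share is 25% × $660 = $165. Member pays $165; OOP now $5700.
#4 ($7318): deductible met; 25% of $7318 = $1829.50. Cost to member: $1829.50. OOP to date $7529.50.
#5 ($11935): deductible met; 25% of $11935 = $2983.75. That would push OOP to $10513.25, over the $9450 cap, so member pays $9450 − $7529.50 = $1920.50.

$1920.50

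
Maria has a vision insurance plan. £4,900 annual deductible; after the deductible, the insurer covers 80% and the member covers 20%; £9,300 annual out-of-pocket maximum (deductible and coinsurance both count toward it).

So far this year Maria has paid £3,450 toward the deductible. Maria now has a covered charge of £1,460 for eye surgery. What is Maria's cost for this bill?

Deductible still to meet: £4,900 − £3,450 = £1,450.
That leaves £1,460 − £1,450 = £10 for coinsurance.
Member's 20% share of £10 is £2.
That puts the member's cost at £1,450 + £2 = £1,452 before any cap.
Cumulative spending £3,450 + £1,452 = £4,902 stays under the £9,300 maximum.

£1,452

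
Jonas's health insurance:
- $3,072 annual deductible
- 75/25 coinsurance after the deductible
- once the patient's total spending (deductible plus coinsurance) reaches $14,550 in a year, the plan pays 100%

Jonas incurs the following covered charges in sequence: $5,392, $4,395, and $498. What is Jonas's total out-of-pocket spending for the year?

$4,875.25

Claim 1 — $5,392: $3,072 finishes the deductible; $2,320 goes to coinsurance; patient's 25% is $580. Patient owes $3,652 (running OOP $3,652).
Claim 2 — $4,395: deductible already satisfied, so patient's share is 25% × $4,395 = $1,098.75. Patient owes $1,098.75 (running OOP $4,750.75).
Claim 3 — $498: deductible already satisfied, so patient's share is 25% × $498 = $124.50. Patient pays $124.50; OOP now $4,875.25.
Summing the patient's payments: $3,652 + $1,098.75 + $124.50 = $4,875.25.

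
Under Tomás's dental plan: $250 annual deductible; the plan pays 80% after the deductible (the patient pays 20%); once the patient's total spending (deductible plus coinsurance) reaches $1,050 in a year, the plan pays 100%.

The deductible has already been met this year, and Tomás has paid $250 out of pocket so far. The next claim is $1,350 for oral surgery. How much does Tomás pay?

$270

With the deductible met, the entire $1,350 is subject to coinsurance.
Patient's 20% share of $1,350 is $270.
Cumulative spending $250 + $270 = $520 stays under the $1,050 maximum.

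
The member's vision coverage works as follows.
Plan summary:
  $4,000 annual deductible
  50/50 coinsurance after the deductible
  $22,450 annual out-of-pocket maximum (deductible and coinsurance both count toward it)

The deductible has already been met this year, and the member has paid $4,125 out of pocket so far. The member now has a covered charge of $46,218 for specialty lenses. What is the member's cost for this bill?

The deductible is already satisfied, so the full bill goes to coinsurance.
Coinsurance: $46,218 × 50% = $23,109.
That would bring total out-of-pocket to $27,234, past the $22,450 cap. The member is capped at $22,450 − $4,125 = $18,325 on this claim.

$18,325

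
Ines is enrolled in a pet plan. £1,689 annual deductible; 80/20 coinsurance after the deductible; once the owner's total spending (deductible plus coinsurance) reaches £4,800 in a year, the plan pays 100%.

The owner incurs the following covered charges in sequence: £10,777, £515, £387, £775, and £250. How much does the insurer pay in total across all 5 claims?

£8,812

Claim 1 — £10,777: £1,689 to deductible, leaving £9,088; 20% of £9,088 = £1,817.60. Owner owes £3,506.60 (running OOP £3,506.60). Insurer: £10,777 − £3,506.60 = £7,270.40.
Claim 2 — £515: deductible met; 20% of £515 = £103. Cost to owner: £103. OOP to date £3,609.60. Plan pays £515 − £103 = £412.
Claim 3 — £387: deductible met; 20% of £387 = £77.40. Owner pays £77.40; OOP now £3,687. Insurer: £387 − £77.40 = £309.60.
Claim 4 — £775: deductible already satisfied, so owner's share is 20% × £775 = £155. Owner pays £155; OOP now £3,842. Insurer: £775 − £155 = £620.
Claim 5 — £250: 20% coinsurance on £250 = £50. Owner pays £50; OOP now £3,892. Plan pays £250 − £50 = £200.
Insurer total = bills − owner's total = £12,704 − £3,892 = £8,812.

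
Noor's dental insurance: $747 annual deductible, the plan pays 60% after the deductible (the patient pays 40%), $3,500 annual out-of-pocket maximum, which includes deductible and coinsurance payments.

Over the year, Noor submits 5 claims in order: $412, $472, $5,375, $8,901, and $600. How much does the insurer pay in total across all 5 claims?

$12,260

Bill 1, $412: all of it applies to the deductible. Patient owes $412 (running OOP $412). Plan pays $412 − $412 = $0.
Bill 2, $472: deductible takes $335, $137 remains; 40% of $137 = $54.80. Patient pays $389.80; OOP now $801.80. Insurer: $472 − $389.80 = $82.20.
Bill 3, $5,375: 40% coinsurance on $5,375 = $2,150. Patient owes $2,150 (running OOP $2,951.80). Plan pays $5,375 − $2,150 = $3,225.
Bill 4, $8,901: deductible already satisfied, so patient's share is 40% × $8,901 = $3,560.40. OOP would hit $6,512.20 > $3,500, so the cap limits the patient to $3,500 − $2,951.80 = $548.20. Insurer: $8,901 − $548.20 = $8,352.80.
Bill 5, $600: deductible already satisfied, so patient's share is 40% × $600 = $240. Adding that to $3,500 gives $3,740, past the $3,500 cap; patient pays only $3,500 − $3,500 = $0. Insurer: $600 − $0 = $600.
Insurer total = bills − patient's total = $15,760 − $3,500 = $12,260.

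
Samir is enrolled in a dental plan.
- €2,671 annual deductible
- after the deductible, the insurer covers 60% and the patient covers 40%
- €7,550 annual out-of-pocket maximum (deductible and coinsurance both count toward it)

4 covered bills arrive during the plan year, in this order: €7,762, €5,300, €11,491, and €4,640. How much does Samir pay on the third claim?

€722.60

#1 (€7,762): deductible takes €2,671, €5,091 remains; patient's 40% is €2,036.40. Patient owes €4,707.40 (running OOP €4,707.40).
#2 (€5,300): deductible met; 40% of €5,300 = €2,120. Patient owes €2,120 (running OOP €6,827.40).
#3 (€11,491): 40% coinsurance on €11,491 = €4,596.40. OOP would hit €11,423.80 > €7,550, so the cap limits the patient to €7,550 − €6,827.40 = €722.60.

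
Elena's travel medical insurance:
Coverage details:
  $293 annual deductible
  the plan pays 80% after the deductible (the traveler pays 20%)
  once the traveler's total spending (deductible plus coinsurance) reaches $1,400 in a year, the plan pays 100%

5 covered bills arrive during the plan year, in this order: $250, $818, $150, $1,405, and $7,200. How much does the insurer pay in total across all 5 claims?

$8,423

Claim 1 ($250): fully absorbed by the deductible. Cost to traveler: $250. OOP to date $250. Plan pays $250 − $250 = $0.
Claim 2 ($818): $43 to deductible, leaving $775; coinsurance $775 × 20% = $155. Cost to traveler: $198. OOP to date $448. Plan pays $818 − $198 = $620.
Claim 3 ($150): deductible already satisfied, so traveler's share is 20% × $150 = $30. Cost to traveler: $30. OOP to date $478. Insurer: $150 − $30 = $120.
Claim 4 ($1,405): deductible already satisfied, so traveler's share is 20% × $1,405 = $281. Cost to traveler: $281. OOP to date $759. Insurer: $1,405 − $281 = $1,124.
Claim 5 ($7,200): deductible already satisfied, so traveler's share is 20% × $7,200 = $1,440. OOP would hit $2,199 > $1,400, so the cap limits the traveler to $1,400 − $759 = $641. Insurer: $7,200 − $641 = $6,559.
Insurer total = bills − traveler's total = $9,823 − $1,400 = $8,423.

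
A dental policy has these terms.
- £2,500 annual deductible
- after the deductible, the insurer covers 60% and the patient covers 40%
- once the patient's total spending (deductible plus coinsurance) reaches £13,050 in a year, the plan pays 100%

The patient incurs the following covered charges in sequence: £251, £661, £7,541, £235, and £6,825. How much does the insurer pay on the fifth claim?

£4,095

Claim 1 — £251: fully absorbed by the deductible. Patient pays £251; OOP now £251. Plan pays £251 − £251 = £0.
Claim 2 — £661: all of it applies to the deductible. Patient owes £661 (running OOP £912). Insurer: £661 − £661 = £0.
Claim 3 — £7,541: £1,588 finishes the deductible; £5,953 goes to coinsurance; coinsurance £5,953 × 40% = £2,381.20. Cost to patient: £3,969.20. OOP to date £4,881.20. Plan pays £7,541 − £3,969.20 = £3,571.80.
Claim 4 — £235: deductible already satisfied, so patient's share is 40% × £235 = £94. Patient pays £94; OOP now £4,975.20. Plan pays £235 − £94 = £141.
Claim 5 — £6,825: deductible already satisfied, so patient's share is 40% × £6,825 = £2,730. Patient pays £2,730; OOP now £7,705.20. Insurer: £6,825 − £2,730 = £4,095.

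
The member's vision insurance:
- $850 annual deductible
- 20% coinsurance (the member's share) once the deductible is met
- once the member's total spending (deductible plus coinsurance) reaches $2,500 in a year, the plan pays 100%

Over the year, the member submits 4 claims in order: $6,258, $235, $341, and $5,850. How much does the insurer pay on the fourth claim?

Claim 1 — $6,258: deductible takes $850, $5,408 remains; coinsurance $5,408 × 20% = $1,081.60. Member owes $1,931.60 (running OOP $1,931.60). Plan pays $6,258 − $1,931.60 = $4,326.40.
Claim 2 — $235: deductible met; 20% of $235 = $47. Cost to member: $47. OOP to date $1,978.60. Plan pays $235 − $47 = $188.
Claim 3 — $341: deductible met; 20% of $341 = $68.20. Member owes $68.20 (running OOP $2,046.80). Plan pays $341 − $68.20 = $272.80.
Claim 4 — $5,850: 20% coinsurance on $5,850 = $1,170. OOP would hit $3,216.80 > $2,500, so the cap limits the member to $2,500 − $2,046.80 = $453.20. Insurer: $5,850 − $453.20 = $5,396.80.

$5,396.80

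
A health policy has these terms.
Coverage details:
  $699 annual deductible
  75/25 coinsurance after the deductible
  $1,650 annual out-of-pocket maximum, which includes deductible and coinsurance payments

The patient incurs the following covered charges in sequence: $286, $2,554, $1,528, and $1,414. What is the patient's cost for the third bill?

$382

Claim 1 ($286): entire amount goes to the deductible. Cost to patient: $286. OOP to date $286.
Claim 2 ($2,554): deductible takes $413, $2,141 remains; 25% of $2,141 = $535.25. Patient owes $948.25 (running OOP $1,234.25).
Claim 3 ($1,528): 25% coinsurance on $1,528 = $382. Patient pays $382; OOP now $1,616.25.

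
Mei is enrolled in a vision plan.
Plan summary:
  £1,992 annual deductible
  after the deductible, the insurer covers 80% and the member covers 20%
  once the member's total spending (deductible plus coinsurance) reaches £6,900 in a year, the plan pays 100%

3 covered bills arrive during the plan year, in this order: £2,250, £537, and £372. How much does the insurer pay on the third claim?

£297.60

#1 (£2,250): £1,992 finishes the deductible; £258 goes to coinsurance; member's 20% is £51.60. Cost to member: £2,043.60. OOP to date £2,043.60. Insurer: £2,250 − £2,043.60 = £206.40.
#2 (£537): deductible met; 20% of £537 = £107.40. Member pays £107.40; OOP now £2,151. Insurer: £537 − £107.40 = £429.60.
#3 (£372): deductible already satisfied, so member's share is 20% × £372 = £74.40. Cost to member: £74.40. OOP to date £2,225.40. Plan pays £372 − £74.40 = £297.60.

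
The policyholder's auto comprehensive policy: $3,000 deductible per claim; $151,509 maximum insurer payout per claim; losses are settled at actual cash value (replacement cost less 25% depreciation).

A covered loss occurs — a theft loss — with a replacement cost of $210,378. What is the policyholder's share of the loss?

At 25% depreciation, ACV = $210,378 − $52,594.50 = $157,783.50.
Subtract the deductible: $157,783.50 − $3,000 = $154,783.50.
$154,783.50 exceeds the $151,509 limit, so the insurer pays the limit: $151,509.
Policyholder's share is the uncovered remainder: $210,378 − $151,509 = $58,869.

$58,869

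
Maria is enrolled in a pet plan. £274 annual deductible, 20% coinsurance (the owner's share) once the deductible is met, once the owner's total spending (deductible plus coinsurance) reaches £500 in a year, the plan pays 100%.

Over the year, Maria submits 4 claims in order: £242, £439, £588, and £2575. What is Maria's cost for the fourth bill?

Bill 1, £242: all of it applies to the deductible. Owner pays £242; OOP now £242.
Bill 2, £439: £32 to deductible, leaving £407; owner's 20% is £81.40. Cost to owner: £113.40. OOP to date £355.40.
Bill 3, £588: 20% coinsurance on £588 = £117.60. Owner owes £117.60 (running OOP £473).
Bill 4, £2575: 20% coinsurance on £2575 = £515. OOP would hit £988 > £500, so the cap limits the owner to £500 − £473 = £27.

£27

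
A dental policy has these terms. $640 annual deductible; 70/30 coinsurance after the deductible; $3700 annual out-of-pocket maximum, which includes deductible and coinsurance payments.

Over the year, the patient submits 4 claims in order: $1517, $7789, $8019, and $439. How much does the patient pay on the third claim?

Claim 1 — $1517: $640 to deductible, leaving $877; 30% of $877 = $263.10. Cost to patient: $903.10. OOP to date $903.10.
Claim 2 — $7789: deductible already satisfied, so patient's share is 30% × $7789 = $2336.70. Patient pays $2336.70; OOP now $3239.80.
Claim 3 — $8019: deductible met; 30% of $8019 = $2405.70. OOP would hit $5645.50 > $3700, so the cap limits the patient to $3700 − $3239.80 = $460.20.

$460.20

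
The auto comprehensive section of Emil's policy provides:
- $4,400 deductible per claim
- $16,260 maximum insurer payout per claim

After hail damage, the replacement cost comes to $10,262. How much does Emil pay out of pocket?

$4,400

After the deductible, $10,262 − $4,400 = $5,862 remains.
$5,862 ≤ $16,260, so the limit doesn't bind; insurer pays $5,862.
Out of pocket: $10,262 − $5,862 = $4,400.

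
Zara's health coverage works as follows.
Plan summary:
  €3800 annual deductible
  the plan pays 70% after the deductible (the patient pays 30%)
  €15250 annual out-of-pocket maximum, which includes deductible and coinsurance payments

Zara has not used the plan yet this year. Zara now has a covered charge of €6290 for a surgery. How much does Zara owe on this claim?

The full €3800 deductible is still open; €3800 of this bill applies to it.
After the €3800 deductible portion, €6290 − €3800 = €2490 is subject to coinsurance.
Coinsurance: €2490 × 30% = €747.
Patient responsibility before any cap: €3800 + €747 = €4547.
Cumulative spending €0 + €4547 = €4547 stays under the €15250 maximum.

€4547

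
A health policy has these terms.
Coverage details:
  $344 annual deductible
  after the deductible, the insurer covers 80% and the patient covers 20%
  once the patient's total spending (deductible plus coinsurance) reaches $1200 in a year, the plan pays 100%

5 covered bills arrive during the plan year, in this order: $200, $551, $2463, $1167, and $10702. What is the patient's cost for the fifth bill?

Claim 1 — $200: entire amount goes to the deductible. Cost to patient: $200. OOP to date $200.
Claim 2 — $551: $144 to deductible, leaving $407; coinsurance $407 × 20% = $81.40. Patient owes $225.40 (running OOP $425.40).
Claim 3 — $2463: deductible met; 20% of $2463 = $492.60. Patient owes $492.60 (running OOP $918).
Claim 4 — $1167: 20% coinsurance on $1167 = $233.40. Cost to patient: $233.40. OOP to date $1151.40.
Claim 5 — $10702: deductible already satisfied, so patient's share is 20% × $10702 = $2140.40. Adding that to $1151.40 gives $3291.80, past the $1200 cap; patient pays only $1200 − $1151.40 = $48.60.

$48.60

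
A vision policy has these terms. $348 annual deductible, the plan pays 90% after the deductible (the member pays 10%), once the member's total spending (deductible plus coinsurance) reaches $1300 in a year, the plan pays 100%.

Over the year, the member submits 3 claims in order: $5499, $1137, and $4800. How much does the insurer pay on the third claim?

Claim 1 ($5499): $348 finishes the deductible; $5151 goes to coinsurance; 10% of $5151 = $515.10. Member pays $863.10; OOP now $863.10. Plan pays $5499 − $863.10 = $4635.90.
Claim 2 ($1137): 10% coinsurance on $1137 = $113.70. Member pays $113.70; OOP now $976.80. Insurer: $1137 − $113.70 = $1023.30.
Claim 3 ($4800): deductible already satisfied, so member's share is 10% × $4800 = $480. That would push OOP to $1456.80, over the $1300 cap, so member pays $1300 − $976.80 = $323.20. Insurer: $4800 − $323.20 = $4476.80.

$4476.80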